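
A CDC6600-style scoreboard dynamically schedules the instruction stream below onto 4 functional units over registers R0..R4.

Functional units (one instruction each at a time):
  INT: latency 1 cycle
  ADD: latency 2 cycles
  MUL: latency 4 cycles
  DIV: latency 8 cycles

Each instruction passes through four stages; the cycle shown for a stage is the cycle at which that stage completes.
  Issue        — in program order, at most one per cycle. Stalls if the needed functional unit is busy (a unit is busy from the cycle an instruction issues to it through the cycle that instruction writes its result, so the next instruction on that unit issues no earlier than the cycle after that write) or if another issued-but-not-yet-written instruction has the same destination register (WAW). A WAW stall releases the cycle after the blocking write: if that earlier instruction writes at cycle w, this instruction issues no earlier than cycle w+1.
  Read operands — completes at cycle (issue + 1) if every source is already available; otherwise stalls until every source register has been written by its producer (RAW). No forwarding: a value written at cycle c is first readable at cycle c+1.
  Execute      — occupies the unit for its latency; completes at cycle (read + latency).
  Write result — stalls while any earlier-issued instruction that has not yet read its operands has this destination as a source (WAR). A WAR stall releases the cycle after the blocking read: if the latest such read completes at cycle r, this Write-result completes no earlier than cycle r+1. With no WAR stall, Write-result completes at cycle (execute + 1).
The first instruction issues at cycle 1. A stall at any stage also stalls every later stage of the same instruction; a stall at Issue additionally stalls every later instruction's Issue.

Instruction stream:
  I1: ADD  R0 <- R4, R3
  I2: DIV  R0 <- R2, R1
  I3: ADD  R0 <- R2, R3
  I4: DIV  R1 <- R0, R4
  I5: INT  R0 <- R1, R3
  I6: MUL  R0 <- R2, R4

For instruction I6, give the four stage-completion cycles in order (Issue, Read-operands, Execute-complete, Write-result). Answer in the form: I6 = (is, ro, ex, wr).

I1  is:1  ro:2  ex:4  wr:5
I2  is:6  ro:7  ex:15  wr:16  — WAW R0: wait I1 write@5
I3  is:17  ro:18  ex:20  wr:21  — WAW R0: wait I2 write@16
I4  is:18  ro:22  ex:30  wr:31  — RAW R0: wait I3 write@21
I5  is:22  ro:32  ex:33  wr:34  — WAW R0: wait I3 write@21, RAW R1: wait I4 write@31
I6  is:35  ro:36  ex:40  wr:41  — WAW R0: wait I5 write@34

I6 = (35, 36, 40, 41)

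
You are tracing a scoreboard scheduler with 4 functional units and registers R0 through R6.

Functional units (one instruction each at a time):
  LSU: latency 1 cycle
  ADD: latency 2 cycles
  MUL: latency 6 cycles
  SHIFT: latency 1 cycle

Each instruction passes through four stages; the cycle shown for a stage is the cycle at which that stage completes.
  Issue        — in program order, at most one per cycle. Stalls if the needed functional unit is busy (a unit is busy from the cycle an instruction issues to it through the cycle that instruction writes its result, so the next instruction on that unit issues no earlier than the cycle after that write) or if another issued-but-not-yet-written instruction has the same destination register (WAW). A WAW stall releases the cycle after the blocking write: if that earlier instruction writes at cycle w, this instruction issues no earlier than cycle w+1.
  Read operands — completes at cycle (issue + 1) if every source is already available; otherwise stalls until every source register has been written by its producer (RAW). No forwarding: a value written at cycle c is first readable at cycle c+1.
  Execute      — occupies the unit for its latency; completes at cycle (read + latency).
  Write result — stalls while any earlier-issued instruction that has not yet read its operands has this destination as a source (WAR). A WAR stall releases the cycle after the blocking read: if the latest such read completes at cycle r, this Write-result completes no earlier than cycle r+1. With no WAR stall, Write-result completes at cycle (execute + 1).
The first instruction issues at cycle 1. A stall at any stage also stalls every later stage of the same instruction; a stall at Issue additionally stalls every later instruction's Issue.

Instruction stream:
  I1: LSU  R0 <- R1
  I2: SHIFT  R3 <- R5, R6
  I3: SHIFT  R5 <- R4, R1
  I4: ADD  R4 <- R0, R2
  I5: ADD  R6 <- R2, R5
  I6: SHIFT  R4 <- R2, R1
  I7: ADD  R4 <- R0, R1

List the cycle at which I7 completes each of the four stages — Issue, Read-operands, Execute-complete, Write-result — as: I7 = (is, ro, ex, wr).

1) issue 1, read 2, done 3, write 4
2) issue 2, read 3, done 4, write 5
3) issue 6, read 7, done 8, write 9  <struct: SHIFT busy until I2 writes@5>
4) issue 7, read 8, done 10, write 11
5) issue 12, read 13, done 15, write 16  <struct: ADD busy until I4 writes@11>
6) issue 13, read 14, done 15, write 16
7) issue 17, read 18, done 20, write 21  <WAW R4: wait I6 write@16>

I7 = (17, 18, 20, 21)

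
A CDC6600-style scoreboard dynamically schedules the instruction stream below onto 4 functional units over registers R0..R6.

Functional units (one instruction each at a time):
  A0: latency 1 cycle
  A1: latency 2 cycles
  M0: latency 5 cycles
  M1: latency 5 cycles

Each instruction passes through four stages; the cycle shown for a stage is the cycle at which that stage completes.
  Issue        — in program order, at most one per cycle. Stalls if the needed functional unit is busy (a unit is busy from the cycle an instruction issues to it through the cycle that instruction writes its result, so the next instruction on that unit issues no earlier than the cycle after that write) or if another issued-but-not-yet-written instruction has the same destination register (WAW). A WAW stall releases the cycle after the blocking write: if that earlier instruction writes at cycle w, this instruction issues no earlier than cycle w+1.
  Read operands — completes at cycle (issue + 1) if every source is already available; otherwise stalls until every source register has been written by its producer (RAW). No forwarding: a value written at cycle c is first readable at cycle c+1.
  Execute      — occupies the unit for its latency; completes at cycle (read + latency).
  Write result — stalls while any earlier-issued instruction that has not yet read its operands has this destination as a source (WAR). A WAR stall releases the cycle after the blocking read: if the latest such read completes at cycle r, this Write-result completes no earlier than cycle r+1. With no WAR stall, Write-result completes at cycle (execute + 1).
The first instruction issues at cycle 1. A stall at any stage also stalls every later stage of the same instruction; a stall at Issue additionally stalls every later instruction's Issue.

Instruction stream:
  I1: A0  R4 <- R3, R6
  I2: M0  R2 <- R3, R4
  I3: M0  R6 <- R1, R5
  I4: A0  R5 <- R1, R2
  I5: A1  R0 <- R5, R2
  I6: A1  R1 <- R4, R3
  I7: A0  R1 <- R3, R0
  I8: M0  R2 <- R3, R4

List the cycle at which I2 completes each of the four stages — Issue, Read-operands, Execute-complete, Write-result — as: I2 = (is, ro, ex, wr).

I2 = (2, 5, 10, 11)

I1 -> (1, 2, 3, 4)
I2 -> (2, 5, 10, 11)  // RAW R4: wait I1 write@4
I3 -> (12, 13, 18, 19)  // struct: M0 busy until I2 writes@11
I4 -> (13, 14, 15, 16)
I5 -> (14, 17, 19, 20)  // RAW R5: wait I4 write@16
I6 -> (21, 22, 24, 25)  // struct: A1 busy until I5 writes@20
I7 -> (26, 27, 28, 29)  // WAW R1: wait I6 write@25
I8 -> (27, 28, 33, 34)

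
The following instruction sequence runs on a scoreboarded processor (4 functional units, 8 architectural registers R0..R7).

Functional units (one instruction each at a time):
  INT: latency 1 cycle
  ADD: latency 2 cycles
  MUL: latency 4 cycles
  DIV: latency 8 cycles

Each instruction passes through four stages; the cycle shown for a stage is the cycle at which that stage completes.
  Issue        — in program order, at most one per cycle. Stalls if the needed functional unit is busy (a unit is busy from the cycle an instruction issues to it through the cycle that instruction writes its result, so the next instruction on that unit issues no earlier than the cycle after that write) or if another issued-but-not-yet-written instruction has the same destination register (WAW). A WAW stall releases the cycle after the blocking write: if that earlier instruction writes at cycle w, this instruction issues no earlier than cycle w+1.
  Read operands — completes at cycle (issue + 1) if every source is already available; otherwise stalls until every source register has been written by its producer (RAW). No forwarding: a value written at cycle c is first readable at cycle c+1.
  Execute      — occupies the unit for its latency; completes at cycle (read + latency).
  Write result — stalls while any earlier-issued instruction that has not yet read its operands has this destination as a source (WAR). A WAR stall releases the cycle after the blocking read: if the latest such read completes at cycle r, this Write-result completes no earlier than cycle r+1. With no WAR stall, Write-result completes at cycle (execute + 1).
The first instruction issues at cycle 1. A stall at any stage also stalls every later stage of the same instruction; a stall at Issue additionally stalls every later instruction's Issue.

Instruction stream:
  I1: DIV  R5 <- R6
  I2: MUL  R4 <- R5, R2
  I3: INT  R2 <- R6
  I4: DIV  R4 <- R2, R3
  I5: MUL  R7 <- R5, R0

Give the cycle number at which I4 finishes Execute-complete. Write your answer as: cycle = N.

[I1] 1/2/10/11
[I2] 2/12/16/17  (RAW R5: wait I1 write@11)
[I3] 3/4/5/13  (WAR R2: wait I2 read@12)
[I4] 18/19/27/28  (WAW R4: wait I2 write@17)
[I5] 19/20/24/25

cycle = 27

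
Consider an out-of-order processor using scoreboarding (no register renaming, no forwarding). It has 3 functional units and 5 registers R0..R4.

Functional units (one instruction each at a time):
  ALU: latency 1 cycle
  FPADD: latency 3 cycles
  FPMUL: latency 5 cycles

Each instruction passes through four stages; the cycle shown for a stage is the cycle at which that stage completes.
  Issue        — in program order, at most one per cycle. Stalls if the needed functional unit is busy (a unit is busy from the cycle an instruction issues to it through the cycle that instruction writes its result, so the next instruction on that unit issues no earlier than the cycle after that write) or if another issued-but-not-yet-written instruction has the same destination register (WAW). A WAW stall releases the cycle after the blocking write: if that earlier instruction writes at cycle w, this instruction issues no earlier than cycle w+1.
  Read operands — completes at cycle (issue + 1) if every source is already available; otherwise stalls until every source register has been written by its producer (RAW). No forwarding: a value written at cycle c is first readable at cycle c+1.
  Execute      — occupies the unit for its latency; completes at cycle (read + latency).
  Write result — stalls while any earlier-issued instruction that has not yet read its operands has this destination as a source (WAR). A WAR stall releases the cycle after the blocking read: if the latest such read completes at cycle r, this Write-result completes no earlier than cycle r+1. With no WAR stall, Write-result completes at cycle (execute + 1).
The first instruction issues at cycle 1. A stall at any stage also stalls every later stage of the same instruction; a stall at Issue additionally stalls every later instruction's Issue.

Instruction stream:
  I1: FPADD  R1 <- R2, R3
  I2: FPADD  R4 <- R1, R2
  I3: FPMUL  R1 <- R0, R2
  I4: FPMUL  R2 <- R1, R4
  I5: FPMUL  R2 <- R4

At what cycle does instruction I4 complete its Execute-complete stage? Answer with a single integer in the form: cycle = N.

cycle = 22

I1: IS=1 RO=2 EX=5 WR=6
I2: IS=7 RO=8 EX=11 WR=12  [struct: FPADD busy until I1 writes@6]
I3: IS=8 RO=9 EX=14 WR=15
I4: IS=16 RO=17 EX=22 WR=23  [struct: FPMUL busy until I3 writes@15]
I5: IS=24 RO=25 EX=30 WR=31  [struct: FPMUL busy until I4 writes@23]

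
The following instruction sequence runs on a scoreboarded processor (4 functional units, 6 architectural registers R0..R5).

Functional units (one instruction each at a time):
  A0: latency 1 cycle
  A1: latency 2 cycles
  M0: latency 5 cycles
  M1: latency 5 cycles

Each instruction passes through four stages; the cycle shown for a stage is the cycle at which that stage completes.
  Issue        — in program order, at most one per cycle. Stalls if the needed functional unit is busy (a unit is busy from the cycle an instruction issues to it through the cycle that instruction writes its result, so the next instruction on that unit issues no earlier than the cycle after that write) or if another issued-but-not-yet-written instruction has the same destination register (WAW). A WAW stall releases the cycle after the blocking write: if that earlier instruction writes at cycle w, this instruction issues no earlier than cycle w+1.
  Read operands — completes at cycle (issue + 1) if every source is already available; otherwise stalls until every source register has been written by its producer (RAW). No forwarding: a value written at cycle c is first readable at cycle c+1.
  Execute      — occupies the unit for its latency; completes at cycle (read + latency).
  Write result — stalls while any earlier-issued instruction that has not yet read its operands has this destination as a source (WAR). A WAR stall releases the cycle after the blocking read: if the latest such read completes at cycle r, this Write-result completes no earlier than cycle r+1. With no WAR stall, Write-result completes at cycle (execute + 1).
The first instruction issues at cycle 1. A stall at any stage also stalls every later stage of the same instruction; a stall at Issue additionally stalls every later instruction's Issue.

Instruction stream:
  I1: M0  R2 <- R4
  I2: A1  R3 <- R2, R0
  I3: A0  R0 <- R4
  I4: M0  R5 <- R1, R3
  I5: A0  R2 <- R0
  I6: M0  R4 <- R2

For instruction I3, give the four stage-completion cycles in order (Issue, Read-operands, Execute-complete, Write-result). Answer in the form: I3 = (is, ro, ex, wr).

I3 = (3, 4, 5, 10)

1) issue 1, read 2, done 7, write 8
2) issue 2, read 9, done 11, write 12  <RAW R2: wait I1 write@8>
3) issue 3, read 4, done 5, write 10  <WAR R0: wait I2 read@9>
4) issue 9, read 13, done 18, write 19  <struct: M0 busy until I1 writes@8 / RAW R3: wait I2 write@12>
5) issue 11, read 12, done 13, write 14  <struct: A0 busy until I3 writes@10>
6) issue 20, read 21, done 26, write 27  <struct: M0 busy until I4 writes@19>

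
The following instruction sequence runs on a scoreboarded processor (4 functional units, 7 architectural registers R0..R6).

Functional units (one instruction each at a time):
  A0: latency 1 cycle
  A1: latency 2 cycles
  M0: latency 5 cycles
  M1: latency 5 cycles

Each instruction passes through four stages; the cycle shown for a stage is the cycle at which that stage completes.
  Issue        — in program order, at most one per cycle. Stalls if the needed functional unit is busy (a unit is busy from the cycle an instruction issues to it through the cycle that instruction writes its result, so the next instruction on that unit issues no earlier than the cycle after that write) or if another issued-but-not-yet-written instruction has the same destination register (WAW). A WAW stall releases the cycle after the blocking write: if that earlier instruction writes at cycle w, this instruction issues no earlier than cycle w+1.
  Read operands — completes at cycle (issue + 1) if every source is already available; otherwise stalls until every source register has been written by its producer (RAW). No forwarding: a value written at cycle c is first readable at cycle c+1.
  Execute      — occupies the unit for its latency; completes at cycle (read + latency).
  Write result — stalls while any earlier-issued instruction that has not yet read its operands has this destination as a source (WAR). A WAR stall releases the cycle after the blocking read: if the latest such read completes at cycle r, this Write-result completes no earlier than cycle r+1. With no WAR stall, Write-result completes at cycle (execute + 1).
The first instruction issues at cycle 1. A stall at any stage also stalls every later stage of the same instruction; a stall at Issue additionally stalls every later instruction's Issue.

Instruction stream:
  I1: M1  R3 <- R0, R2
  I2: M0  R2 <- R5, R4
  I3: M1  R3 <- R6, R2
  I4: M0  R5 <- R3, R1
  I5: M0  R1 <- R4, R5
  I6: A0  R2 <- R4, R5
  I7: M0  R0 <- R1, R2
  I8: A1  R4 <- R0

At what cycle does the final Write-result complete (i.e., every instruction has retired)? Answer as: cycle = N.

cycle = 43

c1: issue I1 (M1)
c2: I1 read-ops, issue I2 (M0)
c3: I2 read-ops
c7: I1 finished on M1
c8: I1→R3, I2 finished on M0
c9: I2→R2, issue I3 (M1)
c10: I3 read-ops, issue I4 (M0)
c15: I3 finished on M1
c16: I3→R3
c17: I4 read-ops
c22: I4 finished on M0
c23: I4→R5
c24: issue I5 (M0)
c25: I5 read-ops, issue I6 (A0)
c26: I6 read-ops
c27: I6 finished on A0
c28: I6→R2
c30: I5 finished on M0
c31: I5→R1
c32: issue I7 (M0)
c33: I7 read-ops, issue I8 (A1)
c38: I7 finished on M0
c39: I7→R0
c40: I8 read-ops
c42: I8 finished on A1
c43: I8→R4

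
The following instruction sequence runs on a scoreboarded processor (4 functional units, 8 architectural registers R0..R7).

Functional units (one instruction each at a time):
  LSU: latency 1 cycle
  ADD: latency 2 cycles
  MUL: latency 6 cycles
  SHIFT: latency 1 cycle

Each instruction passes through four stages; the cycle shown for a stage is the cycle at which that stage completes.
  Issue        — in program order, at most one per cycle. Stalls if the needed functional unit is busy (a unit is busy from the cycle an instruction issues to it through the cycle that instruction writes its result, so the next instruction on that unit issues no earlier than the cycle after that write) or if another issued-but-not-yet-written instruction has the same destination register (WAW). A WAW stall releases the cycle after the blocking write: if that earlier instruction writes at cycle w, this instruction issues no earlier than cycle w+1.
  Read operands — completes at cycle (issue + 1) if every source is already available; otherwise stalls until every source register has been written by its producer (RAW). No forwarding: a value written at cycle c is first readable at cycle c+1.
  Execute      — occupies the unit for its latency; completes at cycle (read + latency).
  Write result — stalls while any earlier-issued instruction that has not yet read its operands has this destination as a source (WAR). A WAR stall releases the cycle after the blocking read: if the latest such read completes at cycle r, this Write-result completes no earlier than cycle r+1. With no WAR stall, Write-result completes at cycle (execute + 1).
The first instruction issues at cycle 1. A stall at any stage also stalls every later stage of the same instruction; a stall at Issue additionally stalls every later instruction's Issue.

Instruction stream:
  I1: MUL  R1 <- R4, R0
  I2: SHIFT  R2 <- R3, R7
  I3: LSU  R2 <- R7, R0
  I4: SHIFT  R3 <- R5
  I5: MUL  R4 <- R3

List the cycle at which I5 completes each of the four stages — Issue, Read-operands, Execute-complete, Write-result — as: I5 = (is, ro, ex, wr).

t=1  I1 issues→MUL
t=2  I1 reads; I2 issues→SHIFT
t=3  I2 reads
t=4  I2 exec-done
t=5  I2 writes R2
t=6  I3 issues→LSU
t=7  I3 reads; I4 issues→SHIFT
t=8  I1 exec-done; I3 exec-done; I4 reads
t=9  I1 writes R1; I3 writes R2; I4 exec-done
t=10  I4 writes R3; I5 issues→MUL
t=11  I5 reads
t=17  I5 exec-done
t=18  I5 writes R4

I5 = (10, 11, 17, 18)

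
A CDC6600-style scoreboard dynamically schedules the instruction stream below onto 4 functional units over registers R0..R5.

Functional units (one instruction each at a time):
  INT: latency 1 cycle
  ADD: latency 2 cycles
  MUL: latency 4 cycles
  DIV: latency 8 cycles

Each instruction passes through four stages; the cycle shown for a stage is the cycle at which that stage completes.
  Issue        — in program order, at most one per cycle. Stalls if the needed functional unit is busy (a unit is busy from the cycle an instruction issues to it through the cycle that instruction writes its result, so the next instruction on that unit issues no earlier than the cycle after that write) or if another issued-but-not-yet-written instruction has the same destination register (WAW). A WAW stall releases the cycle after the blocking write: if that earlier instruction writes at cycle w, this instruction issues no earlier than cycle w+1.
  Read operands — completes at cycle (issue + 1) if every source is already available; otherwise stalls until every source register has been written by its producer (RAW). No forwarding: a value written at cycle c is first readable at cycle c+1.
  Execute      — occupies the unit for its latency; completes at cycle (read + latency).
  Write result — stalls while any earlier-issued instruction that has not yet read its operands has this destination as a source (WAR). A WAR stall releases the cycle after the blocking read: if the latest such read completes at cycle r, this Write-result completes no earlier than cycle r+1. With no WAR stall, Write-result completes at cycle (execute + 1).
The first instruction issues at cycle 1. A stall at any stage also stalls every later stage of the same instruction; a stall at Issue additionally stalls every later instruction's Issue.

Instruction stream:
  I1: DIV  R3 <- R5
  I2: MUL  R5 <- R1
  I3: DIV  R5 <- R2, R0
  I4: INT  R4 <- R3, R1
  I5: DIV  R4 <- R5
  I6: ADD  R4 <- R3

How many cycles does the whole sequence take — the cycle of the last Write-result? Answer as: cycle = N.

cycle = 38

I1 -> (1, 2, 10, 11)
I2 -> (2, 3, 7, 8)
I3 -> (12, 13, 21, 22)  // struct: DIV busy until I1 writes@11
I4 -> (13, 14, 15, 16)
I5 -> (23, 24, 32, 33)  // struct: DIV busy until I3 writes@22
I6 -> (34, 35, 37, 38)  // WAW R4: wait I5 write@33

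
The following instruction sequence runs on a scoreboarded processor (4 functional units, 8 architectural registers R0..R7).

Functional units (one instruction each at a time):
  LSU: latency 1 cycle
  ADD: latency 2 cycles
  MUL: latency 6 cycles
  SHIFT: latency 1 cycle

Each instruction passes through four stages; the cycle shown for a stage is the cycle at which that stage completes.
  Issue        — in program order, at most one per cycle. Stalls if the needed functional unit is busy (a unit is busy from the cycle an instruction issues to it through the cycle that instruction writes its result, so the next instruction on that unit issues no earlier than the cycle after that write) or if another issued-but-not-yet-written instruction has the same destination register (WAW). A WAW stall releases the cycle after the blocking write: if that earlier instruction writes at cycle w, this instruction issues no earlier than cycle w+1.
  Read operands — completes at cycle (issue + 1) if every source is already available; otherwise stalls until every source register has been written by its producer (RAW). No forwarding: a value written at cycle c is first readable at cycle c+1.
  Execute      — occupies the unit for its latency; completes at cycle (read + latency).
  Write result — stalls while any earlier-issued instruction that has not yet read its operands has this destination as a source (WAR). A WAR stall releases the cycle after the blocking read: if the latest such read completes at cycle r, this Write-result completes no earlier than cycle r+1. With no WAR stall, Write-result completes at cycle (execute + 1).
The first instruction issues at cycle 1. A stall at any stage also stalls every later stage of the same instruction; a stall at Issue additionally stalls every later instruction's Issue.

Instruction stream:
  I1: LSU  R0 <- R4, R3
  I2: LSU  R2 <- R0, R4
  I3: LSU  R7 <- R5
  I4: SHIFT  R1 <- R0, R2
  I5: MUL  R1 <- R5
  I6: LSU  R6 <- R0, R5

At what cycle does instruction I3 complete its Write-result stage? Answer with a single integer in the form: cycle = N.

1) issue 1, read 2, done 3, write 4
2) issue 5, read 6, done 7, write 8  <struct: LSU busy until I1 writes@4>
3) issue 9, read 10, done 11, write 12  <struct: LSU busy until I2 writes@8>
4) issue 10, read 11, done 12, write 13
5) issue 14, read 15, done 21, write 22  <WAW R1: wait I4 write@13>
6) issue 15, read 16, done 17, write 18

cycle = 12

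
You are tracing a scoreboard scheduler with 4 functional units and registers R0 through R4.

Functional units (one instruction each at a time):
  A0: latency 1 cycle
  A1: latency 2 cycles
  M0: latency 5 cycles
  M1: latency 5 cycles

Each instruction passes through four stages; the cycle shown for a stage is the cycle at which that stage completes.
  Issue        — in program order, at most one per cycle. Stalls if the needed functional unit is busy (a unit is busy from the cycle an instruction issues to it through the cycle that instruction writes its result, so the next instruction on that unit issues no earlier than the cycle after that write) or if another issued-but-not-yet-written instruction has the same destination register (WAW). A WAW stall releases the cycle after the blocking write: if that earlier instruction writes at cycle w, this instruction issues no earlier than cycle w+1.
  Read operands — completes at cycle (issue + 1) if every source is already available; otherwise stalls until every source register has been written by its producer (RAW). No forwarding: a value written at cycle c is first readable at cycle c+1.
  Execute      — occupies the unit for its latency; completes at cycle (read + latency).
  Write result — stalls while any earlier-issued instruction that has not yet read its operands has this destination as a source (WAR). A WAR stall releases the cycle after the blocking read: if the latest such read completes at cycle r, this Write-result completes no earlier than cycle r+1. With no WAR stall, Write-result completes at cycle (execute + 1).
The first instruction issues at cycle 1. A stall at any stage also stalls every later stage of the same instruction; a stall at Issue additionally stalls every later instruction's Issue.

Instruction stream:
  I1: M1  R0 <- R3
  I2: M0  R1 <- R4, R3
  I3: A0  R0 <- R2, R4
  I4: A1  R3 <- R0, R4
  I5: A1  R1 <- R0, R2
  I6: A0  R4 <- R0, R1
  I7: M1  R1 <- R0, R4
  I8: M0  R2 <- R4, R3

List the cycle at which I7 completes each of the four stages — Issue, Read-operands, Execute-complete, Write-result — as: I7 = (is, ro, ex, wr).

I7 = (22, 25, 30, 31)

I1: IS=1 RO=2 EX=7 WR=8
I2: IS=2 RO=3 EX=8 WR=9
I3: IS=9 RO=10 EX=11 WR=12  [WAW R0: wait I1 write@8]
I4: IS=10 RO=13 EX=15 WR=16  [RAW R0: wait I3 write@12]
I5: IS=17 RO=18 EX=20 WR=21  [struct: A1 busy until I4 writes@16]
I6: IS=18 RO=22 EX=23 WR=24  [RAW R1: wait I5 write@21]
I7: IS=22 RO=25 EX=30 WR=31  [WAW R1: wait I5 write@21; RAW R4: wait I6 write@24]
I8: IS=23 RO=25 EX=30 WR=31  [RAW R4: wait I6 write@24]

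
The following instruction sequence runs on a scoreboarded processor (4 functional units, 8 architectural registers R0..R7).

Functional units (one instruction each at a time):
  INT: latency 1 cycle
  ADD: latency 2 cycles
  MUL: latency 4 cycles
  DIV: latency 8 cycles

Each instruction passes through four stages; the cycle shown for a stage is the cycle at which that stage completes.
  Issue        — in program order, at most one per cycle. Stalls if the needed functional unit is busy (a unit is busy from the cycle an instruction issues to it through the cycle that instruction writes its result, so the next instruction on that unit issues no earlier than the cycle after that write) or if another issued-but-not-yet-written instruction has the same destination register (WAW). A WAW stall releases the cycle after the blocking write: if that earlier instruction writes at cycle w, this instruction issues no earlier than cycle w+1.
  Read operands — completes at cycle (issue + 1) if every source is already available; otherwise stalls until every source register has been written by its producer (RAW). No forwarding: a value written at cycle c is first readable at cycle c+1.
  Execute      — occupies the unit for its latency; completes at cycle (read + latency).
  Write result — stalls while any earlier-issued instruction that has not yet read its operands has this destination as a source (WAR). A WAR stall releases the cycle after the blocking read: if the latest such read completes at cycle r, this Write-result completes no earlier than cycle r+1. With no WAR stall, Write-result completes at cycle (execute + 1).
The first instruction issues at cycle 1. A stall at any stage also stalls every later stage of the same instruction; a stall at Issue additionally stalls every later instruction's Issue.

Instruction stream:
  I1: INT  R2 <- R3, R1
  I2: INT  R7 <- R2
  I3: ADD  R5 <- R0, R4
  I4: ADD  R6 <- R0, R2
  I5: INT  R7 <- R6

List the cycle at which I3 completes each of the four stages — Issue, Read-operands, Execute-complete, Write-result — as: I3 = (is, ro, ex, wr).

I3 = (6, 7, 9, 10)

[1] I1→INT
[2] I1 RO
[3] I1 EX
[4] I1 WR R2
[5] I2→INT
[6] I2 RO, I3→ADD
[7] I2 EX, I3 RO
[8] I2 WR R7
[9] I3 EX
[10] I3 WR R5
[11] I4→ADD
[12] I4 RO, I5→INT
[14] I4 EX
[15] I4 WR R6
[16] I5 RO
[17] I5 EX
[18] I5 WR R7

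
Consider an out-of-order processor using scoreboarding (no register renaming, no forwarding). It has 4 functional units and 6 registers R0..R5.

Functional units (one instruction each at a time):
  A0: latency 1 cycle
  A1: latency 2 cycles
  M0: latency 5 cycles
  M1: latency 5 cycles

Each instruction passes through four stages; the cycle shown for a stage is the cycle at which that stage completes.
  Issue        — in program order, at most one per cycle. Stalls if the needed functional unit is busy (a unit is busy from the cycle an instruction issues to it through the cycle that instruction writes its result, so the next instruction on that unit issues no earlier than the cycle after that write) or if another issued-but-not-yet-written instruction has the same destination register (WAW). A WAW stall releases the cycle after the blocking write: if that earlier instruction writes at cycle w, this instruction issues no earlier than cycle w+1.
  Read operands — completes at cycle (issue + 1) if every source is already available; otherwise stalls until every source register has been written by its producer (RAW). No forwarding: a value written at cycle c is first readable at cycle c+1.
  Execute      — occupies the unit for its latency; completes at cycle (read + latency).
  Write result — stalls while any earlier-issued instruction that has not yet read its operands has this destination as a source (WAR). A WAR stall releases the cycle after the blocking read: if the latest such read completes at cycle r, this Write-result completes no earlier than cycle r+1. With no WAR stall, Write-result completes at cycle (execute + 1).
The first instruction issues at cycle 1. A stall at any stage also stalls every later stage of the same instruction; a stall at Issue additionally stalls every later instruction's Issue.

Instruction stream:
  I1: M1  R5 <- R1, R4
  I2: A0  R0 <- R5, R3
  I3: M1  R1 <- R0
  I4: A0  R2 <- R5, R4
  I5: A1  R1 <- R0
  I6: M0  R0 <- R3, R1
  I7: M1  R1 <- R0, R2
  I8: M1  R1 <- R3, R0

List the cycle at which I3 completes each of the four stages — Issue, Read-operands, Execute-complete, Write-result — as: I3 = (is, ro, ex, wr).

I3 = (9, 12, 17, 18)

1) issue 1, read 2, done 7, write 8
2) issue 2, read 9, done 10, write 11  <RAW R5: wait I1 write@8>
3) issue 9, read 12, done 17, write 18  <struct: M1 busy until I1 writes@8 / RAW R0: wait I2 write@11>
4) issue 12, read 13, done 14, write 15  <struct: A0 busy until I2 writes@11>
5) issue 19, read 20, done 22, write 23  <WAW R1: wait I3 write@18>
6) issue 20, read 24, done 29, write 30  <RAW R1: wait I5 write@23>
7) issue 24, read 31, done 36, write 37  <WAW R1: wait I5 write@23 / RAW R0: wait I6 write@30>
8) issue 38, read 39, done 44, write 45  <struct: M1 busy until I7 writes@37>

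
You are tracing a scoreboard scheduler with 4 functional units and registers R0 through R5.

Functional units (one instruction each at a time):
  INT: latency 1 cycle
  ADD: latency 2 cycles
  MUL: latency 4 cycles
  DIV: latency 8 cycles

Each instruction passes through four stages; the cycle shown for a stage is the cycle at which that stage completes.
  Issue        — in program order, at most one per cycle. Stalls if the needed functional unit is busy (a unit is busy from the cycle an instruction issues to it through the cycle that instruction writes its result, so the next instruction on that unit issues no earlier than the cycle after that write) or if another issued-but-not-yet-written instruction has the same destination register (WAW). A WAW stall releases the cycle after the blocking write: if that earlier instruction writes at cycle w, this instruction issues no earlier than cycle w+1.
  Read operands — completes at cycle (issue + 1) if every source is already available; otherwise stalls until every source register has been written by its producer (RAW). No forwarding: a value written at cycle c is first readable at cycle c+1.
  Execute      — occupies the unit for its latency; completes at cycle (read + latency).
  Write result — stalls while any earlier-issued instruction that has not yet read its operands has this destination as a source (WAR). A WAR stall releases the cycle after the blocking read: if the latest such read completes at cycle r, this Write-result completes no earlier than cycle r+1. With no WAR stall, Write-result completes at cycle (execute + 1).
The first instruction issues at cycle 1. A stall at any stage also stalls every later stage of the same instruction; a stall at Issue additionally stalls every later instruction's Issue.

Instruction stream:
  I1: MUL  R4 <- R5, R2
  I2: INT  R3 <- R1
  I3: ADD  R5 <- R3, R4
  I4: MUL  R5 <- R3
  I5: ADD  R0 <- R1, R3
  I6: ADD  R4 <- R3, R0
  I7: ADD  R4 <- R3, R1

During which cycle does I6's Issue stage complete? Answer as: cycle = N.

I1 -> (1, 2, 6, 7)
I2 -> (2, 3, 4, 5)
I3 -> (3, 8, 10, 11)  // RAW R4: wait I1 write@7
I4 -> (12, 13, 17, 18)  // WAW R5: wait I3 write@11
I5 -> (13, 14, 16, 17)
I6 -> (18, 19, 21, 22)  // struct: ADD busy until I5 writes@17
I7 -> (23, 24, 26, 27)  // struct: ADD busy until I6 writes@22

cycle = 18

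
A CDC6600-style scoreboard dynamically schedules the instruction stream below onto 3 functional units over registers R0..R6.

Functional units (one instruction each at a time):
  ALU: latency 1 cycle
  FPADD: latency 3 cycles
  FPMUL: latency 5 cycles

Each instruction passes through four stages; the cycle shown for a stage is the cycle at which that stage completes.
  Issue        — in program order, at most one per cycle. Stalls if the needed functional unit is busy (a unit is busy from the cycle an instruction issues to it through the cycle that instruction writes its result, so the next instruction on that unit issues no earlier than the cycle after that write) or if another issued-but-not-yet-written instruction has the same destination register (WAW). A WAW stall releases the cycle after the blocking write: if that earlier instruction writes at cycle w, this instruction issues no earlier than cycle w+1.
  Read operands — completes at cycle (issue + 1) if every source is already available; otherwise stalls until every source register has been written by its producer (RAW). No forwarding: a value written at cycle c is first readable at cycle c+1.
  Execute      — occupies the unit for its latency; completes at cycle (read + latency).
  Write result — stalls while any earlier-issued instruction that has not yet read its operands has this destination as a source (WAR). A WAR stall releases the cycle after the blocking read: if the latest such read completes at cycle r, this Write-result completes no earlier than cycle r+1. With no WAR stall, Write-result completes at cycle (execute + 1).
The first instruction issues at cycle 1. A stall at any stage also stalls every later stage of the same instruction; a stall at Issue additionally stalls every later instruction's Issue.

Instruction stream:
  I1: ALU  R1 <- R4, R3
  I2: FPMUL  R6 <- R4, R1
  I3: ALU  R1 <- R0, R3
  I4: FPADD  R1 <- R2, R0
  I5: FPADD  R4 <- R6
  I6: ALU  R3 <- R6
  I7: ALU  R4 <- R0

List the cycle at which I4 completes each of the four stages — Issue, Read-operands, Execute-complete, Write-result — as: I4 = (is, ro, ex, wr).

I4 = (9, 10, 13, 14)

I1 -> (1, 2, 3, 4)
I2 -> (2, 5, 10, 11)  // RAW R1: wait I1 write@4
I3 -> (5, 6, 7, 8)  // struct: ALU busy until I1 writes@4
I4 -> (9, 10, 13, 14)  // WAW R1: wait I3 write@8
I5 -> (15, 16, 19, 20)  // struct: FPADD busy until I4 writes@14
I6 -> (16, 17, 18, 19)
I7 -> (21, 22, 23, 24)  // WAW R4: wait I5 write@20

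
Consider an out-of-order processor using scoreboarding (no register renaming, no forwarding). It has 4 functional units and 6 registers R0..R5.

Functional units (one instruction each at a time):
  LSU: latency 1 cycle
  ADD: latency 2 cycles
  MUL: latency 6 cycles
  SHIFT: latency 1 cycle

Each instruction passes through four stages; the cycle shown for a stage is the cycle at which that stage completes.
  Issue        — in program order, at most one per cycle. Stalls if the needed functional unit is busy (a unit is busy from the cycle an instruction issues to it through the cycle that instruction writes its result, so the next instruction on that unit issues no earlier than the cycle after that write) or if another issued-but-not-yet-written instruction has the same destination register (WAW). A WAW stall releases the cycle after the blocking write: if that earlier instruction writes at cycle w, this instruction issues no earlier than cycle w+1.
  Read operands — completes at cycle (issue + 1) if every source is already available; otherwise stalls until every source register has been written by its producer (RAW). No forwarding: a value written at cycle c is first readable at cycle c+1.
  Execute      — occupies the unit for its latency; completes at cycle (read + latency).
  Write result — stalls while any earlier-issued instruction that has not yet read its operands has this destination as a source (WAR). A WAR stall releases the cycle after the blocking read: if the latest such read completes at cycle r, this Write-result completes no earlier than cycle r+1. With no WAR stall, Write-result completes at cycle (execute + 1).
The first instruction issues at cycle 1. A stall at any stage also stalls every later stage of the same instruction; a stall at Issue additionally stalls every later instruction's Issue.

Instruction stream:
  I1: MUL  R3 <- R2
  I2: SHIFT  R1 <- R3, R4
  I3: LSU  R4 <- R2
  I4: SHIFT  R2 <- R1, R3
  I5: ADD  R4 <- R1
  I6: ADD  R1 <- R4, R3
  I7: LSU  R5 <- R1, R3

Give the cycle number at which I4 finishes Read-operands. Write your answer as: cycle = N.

cycle = 14

I1: IS=1 RO=2 EX=8 WR=9
I2: IS=2 RO=10 EX=11 WR=12  [RAW R3: wait I1 write@9]
I3: IS=3 RO=4 EX=5 WR=11  [WAR R4: wait I2 read@10]
I4: IS=13 RO=14 EX=15 WR=16  [struct: SHIFT busy until I2 writes@12]
I5: IS=14 RO=15 EX=17 WR=18
I6: IS=19 RO=20 EX=22 WR=23  [struct: ADD busy until I5 writes@18]
I7: IS=20 RO=24 EX=25 WR=26  [RAW R1: wait I6 write@23]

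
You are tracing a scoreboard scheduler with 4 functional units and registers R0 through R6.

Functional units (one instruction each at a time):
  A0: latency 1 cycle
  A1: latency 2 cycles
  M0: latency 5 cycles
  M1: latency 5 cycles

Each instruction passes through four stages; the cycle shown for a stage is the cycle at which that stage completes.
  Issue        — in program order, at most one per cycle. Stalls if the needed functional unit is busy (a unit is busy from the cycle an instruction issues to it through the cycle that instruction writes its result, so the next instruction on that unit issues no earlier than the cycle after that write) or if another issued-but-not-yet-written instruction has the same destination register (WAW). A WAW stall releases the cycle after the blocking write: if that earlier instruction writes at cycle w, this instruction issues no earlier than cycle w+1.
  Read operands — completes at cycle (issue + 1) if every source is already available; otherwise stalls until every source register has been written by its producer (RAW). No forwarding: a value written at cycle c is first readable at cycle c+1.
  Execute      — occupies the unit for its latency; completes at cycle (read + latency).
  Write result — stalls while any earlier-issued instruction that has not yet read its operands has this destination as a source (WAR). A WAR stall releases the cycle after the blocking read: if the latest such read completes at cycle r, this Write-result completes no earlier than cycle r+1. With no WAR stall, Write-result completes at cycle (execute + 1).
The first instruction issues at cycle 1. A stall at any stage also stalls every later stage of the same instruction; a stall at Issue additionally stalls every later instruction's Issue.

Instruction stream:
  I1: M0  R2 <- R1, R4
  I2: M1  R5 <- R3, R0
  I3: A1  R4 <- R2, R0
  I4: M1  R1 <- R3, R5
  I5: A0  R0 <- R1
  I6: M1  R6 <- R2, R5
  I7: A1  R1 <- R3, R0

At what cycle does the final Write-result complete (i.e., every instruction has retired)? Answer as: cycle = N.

cycle = 25

[1] I1 dispatched to M0
[2] I1 operands ready | I2 dispatched to M1
[3] I2 operands ready | I3 dispatched to A1
[7] I1 complete
[8] R2←I1 | I2 complete
[9] R5←I2 | I3 operands ready
[10] I4 dispatched to M1
[11] I3 complete | I4 operands ready | I5 dispatched to A0
[12] R4←I3
[16] I4 complete
[17] R1←I4
[18] I5 operands ready | I6 dispatched to M1
[19] I5 complete | I6 operands ready | I7 dispatched to A1
[20] R0←I5
[21] I7 operands ready
[23] I7 complete
[24] I6 complete | R1←I7
[25] R6←I6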